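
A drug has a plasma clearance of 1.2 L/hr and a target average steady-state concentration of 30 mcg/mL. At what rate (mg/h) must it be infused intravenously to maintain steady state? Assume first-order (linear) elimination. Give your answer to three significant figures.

36.0 mg/h

Infusion rate = CL · Css = 1.200 L/h × 30 mg/L = 36.00 mg/h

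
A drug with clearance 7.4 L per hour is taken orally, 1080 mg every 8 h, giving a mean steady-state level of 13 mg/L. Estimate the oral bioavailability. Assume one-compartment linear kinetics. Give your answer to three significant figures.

0.713

F·D/τ = CL·Css at steady state → F = CL·Css·τ / D.
F = 7.4 × 13 × 8 / 1080 = 0.713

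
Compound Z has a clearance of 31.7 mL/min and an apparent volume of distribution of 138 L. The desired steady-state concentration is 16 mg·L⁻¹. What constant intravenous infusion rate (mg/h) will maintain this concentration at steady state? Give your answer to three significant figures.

30.4 mg/h

CL = 31.7 mL/min = 31.7 × 0.06 = 1.902 L/h
Infusion rate = CL · Css = 1.902 L/h × 16 mg/L = 30.43 mg/h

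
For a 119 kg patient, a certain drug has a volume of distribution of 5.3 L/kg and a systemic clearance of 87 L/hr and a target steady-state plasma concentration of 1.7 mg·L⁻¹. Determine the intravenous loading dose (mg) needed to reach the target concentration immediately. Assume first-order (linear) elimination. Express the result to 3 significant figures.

Total Vd = 5.3 × 119 = 630.7 L
LD = Vd × C = 630.7 × 1.700 = 1072 mg

1070 mg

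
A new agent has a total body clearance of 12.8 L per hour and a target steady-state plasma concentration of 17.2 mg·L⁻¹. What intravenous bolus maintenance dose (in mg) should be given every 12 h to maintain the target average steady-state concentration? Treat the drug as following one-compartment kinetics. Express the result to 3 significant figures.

At steady state, dose per interval replaces the amount cleared in that interval: D/τ = CL·Css.
D = CL × Css × τ = 12.80 × 17.2 × 12 = 2642 mg

2640 mg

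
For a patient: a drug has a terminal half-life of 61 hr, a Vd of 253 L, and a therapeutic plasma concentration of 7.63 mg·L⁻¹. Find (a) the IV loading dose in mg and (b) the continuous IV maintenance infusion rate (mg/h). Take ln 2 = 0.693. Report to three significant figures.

LD = Vd × C = 253.0 × 7.63 = 1930 mg
CL = 0.693 × Vd / t½ = 0.693 × 253.0 / 61 = 2.874 L/h
Infusion rate = CL × Css = 2.874 × 7.63 = 21.93 mg/h

(a) 1930 mg; (b) 21.9 mg/h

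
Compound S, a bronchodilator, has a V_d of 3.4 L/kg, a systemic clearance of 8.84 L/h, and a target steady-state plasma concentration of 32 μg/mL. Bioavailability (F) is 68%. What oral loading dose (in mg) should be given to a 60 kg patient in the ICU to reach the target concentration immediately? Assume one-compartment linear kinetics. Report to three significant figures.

9600 mg

Vd = 3.4 L/kg × 60 kg = 204.0 L
LD = Vd × C / F = 204.0 × 32.00 / 0.68 = 9600 mg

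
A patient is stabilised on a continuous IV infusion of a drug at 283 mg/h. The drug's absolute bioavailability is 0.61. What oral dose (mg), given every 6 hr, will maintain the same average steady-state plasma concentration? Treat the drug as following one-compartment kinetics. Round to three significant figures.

To maintain the same Css, the systemic dosing rate must be unchanged: F·D/τ = infusion rate.
D = rate × τ / F = 283 × 6 / 0.61 = 2784 mg

2780 mg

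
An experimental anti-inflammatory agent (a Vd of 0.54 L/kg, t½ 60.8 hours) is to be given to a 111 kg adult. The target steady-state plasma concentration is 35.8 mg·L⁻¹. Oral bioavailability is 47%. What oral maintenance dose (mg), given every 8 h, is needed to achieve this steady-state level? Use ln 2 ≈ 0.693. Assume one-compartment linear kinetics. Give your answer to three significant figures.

416 mg

Vd(total) = 111 kg × 0.54 L/kg = 59.94 L
CL = ln 2 · Vd / t½ = 0.693 × 59.94 / 60.8 = 0.6832 L/h
D = CL × Css × τ / F = 0.6832 × 35.8 × 8 / 0.47 = 416.3 mg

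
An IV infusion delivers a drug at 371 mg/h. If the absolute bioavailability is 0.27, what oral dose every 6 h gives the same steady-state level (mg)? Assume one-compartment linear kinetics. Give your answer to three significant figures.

To maintain the same Css, the systemic dosing rate must be unchanged: F·D/τ = infusion rate.
D = rate × τ / F = 371 × 6 / 0.27 = 8244 mg

8240 mg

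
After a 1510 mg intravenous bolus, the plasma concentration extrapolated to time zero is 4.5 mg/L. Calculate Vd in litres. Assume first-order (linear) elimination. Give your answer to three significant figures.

336 L

Immediately after an IV bolus, C₀ = Dose / Vd, so Vd = Dose / C₀.
Vd = 1510 / 4.5 = 335.6 L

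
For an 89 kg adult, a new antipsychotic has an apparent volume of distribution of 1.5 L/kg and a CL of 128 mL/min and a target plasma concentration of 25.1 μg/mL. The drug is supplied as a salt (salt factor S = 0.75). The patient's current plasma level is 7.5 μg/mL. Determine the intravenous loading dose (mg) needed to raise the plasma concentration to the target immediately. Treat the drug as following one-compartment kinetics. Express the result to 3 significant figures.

Total Vd = 1.5 × 89 = 133.5 L
Concentration deficit ΔC = 25.1 − 7.5 = 17.60 mg/L
LD = Vd × ΔC / S = 133.5 × 17.60 / 0.75 = 3133 mg

3130 mg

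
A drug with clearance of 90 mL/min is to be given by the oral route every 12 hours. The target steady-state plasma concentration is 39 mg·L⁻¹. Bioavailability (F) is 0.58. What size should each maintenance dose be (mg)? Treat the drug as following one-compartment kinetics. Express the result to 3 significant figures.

4360 mg

Convert clearance: 90 mL/min × 60 min/h ÷ 1000 mL/L = 5.400 L/h
D = CL × Css × τ / F = 5.400 × 39 × 12 / 0.58 = 4357 mg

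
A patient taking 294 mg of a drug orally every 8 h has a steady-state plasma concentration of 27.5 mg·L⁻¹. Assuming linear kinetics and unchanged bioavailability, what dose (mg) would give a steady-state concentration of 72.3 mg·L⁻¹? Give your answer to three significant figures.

773 mg

With linear kinetics, Css is proportional to dose rate (D/τ) at fixed clearance.
D₂ = D₁ × (Css,target / Css,current) = 294 × 72.3/27.5 = 773.0 mg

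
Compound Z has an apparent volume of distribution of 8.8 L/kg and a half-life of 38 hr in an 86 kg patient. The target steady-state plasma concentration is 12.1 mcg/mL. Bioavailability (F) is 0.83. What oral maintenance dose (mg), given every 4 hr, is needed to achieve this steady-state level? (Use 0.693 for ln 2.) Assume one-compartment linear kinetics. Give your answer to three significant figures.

Vd(total) = 86 kg × 8.8 L/kg = 756.8 L
k = 0.693/38 = 0.01824 h⁻¹, so CL = k·Vd = 0.01824 × 756.8 = 13.80 L/h
D = CL × Css × τ / F = 13.80 × 12.1 × 4 / 0.83 = 804.7 mg

805 mg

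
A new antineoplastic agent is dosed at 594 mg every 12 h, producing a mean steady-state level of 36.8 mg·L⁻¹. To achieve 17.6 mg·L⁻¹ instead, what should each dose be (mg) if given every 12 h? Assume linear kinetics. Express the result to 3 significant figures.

284 mg

For first-order elimination, Css ∝ F·D/(CL·τ); F and CL are unchanged, so Css ∝ D/τ.
D₂ = D₁ × (Css,target / Css,current) = 594 × 17.6/36.8 = 284.1 mg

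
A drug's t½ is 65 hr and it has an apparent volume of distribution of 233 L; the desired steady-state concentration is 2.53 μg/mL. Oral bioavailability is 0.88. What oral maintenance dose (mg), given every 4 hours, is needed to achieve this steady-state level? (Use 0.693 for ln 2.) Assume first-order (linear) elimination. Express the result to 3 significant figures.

28.6 mg

CL = 0.693 × Vd / t½ = 0.693 × 233.0 / 65 = 2.484 L/h
D = CL × Css × τ / F = 2.484 × 2.53 × 4 / 0.88 = 28.57 mg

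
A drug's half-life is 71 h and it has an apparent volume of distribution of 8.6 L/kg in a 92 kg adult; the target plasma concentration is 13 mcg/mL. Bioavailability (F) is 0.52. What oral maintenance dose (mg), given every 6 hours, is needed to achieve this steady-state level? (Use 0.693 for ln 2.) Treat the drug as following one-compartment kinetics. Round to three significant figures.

1160 mg

Vd(total) = 92 kg × 8.6 L/kg = 791.2 L
CL = 0.693 × Vd / t½ = 0.693 × 791.2 / 71 = 7.723 L/h
D = CL × Css × τ / F = 7.723 × 13 × 6 / 0.52 = 1158 mg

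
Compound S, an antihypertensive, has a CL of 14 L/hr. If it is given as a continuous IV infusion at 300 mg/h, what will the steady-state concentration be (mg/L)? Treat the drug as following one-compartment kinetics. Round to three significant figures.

Css = rate / CL = 300 / 14.00 = 21.43 mg/L

21.4 mg/L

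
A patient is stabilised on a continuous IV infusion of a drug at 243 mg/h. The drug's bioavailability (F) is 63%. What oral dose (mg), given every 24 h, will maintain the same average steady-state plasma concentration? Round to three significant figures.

9260 mg

To maintain the same Css, the systemic dosing rate must be unchanged: F·D/τ = infusion rate.
D = rate × τ / F = 243 × 24 / 0.63 = 9257 mg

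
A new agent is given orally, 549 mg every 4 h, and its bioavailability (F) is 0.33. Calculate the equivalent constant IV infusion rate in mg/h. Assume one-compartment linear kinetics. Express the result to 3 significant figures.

45.3 mg/h

Equivalent systemic input: infusion rate = F·D/τ.
Rate = 0.33 × 549 / 4 = 45.29 mg/h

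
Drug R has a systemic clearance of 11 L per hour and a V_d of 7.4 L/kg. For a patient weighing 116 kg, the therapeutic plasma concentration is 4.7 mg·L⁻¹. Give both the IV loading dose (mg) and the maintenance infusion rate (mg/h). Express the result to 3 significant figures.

Total Vd = 7.4 × 116 = 858.4 L
LD = Vd · C_target = 858.4 × 4.7 = 4034 mg
Infusion rate = 11.00 L/h × 4.7 mg/L = 51.70 mg/h

(a) 4030 mg; (b) 51.7 mg/h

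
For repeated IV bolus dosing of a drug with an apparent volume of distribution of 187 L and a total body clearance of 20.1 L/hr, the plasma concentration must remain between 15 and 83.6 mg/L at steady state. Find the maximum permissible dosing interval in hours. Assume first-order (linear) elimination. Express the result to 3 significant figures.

k = CL / Vd = 20.10 / 187.0 = 0.1075 h⁻¹
Between IV bolus doses, concentration decays as C = C₀·e^(−kτ), so C_peak/C_trough = e^(kτ).
τ_max = ln(C_peak/C_trough) / k = ln(83.6/15) / 0.1075 = 1.718 / 0.1075 = 15.98 h

16.0 h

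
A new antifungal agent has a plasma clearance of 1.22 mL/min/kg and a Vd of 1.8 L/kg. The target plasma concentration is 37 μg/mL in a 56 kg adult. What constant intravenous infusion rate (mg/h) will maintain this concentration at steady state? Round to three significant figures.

CL = 1.22 mL/min/kg × 56 kg = 68.32 mL/min = 68.32 × 60/1000 = 4.099 L/h
Rate = CL × Css = 4.099 × 37 = 151.7 mg/h

152 mg/h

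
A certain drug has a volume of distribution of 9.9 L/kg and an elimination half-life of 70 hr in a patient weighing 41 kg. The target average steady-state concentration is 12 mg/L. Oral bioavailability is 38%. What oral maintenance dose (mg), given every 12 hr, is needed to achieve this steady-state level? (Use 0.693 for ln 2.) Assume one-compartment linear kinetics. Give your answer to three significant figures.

1520 mg

Vd(total) = 41 kg × 9.9 L/kg = 405.9 L
k = 0.693/70 = 0.009900 h⁻¹, so CL = k·Vd = 0.009900 × 405.9 = 4.018 L/h
D = CL × Css × τ / F = 4.018 × 12 × 12 / 0.38 = 1523 mg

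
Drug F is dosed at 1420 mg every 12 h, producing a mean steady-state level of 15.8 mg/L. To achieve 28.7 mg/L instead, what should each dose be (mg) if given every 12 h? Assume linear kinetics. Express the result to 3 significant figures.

With linear kinetics, Css is proportional to dose rate (D/τ) at fixed clearance.
D₂ = D₁ × (Css,target / Css,current) = 1420 × 28.7/15.8 = 2579 mg

2580 mg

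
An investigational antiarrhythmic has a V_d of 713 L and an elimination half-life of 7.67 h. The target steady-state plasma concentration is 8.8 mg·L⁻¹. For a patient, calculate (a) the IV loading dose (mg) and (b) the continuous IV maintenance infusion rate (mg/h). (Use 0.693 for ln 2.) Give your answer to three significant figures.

(a) 6270 mg; (b) 567 mg/h

LD = Vd × C = 713.0 × 8.8 = 6274 mg
CL = 0.693 × Vd / t½ = 0.693 × 713.0 / 7.67 = 64.42 L/h
Infusion rate = CL × Css = 64.42 × 8.8 = 566.9 mg/h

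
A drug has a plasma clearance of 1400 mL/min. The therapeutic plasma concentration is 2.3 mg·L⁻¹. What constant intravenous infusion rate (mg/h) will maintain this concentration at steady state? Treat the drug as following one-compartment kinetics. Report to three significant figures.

193 mg/h

CL = 1400 mL/min = 1400 × 0.06 = 84.00 L/h
Infusion rate = CL · Css = 84.00 L/h × 2.3 mg/L = 193.2 mg/h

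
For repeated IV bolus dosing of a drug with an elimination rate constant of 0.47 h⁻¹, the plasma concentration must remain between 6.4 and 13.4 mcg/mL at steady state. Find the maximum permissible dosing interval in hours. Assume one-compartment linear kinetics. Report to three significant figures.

Between IV bolus doses, concentration decays as C = C₀·e^(−kτ), so C_peak/C_trough = e^(kτ).
τ_max = ln(C_peak/C_trough) / k = ln(13.4/6.4) / 0.4700 = 0.7390 / 0.4700 = 1.572 h

1.57 h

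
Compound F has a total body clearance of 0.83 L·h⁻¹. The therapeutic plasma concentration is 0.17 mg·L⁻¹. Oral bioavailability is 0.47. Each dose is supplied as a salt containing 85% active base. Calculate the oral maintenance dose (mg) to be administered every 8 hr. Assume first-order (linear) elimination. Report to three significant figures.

D = CL × Css × τ / F / S = 0.8300 × 0.17 × 8 / 0.47 / 0.85 = 2.826 mg

2.83 mg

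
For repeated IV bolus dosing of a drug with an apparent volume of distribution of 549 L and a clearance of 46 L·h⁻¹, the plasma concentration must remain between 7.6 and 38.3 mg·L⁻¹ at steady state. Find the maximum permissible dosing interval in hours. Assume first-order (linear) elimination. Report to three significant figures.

k = CL / Vd = 46.00 / 549.0 = 0.08379 h⁻¹
Between IV bolus doses, concentration decays as C = C₀·e^(−kτ), so C_peak/C_trough = e^(kτ).
τ_max = ln(C_peak/C_trough) / k = ln(38.3/7.6) / 0.08379 = 1.617 / 0.08379 = 19.30 h

19.3 h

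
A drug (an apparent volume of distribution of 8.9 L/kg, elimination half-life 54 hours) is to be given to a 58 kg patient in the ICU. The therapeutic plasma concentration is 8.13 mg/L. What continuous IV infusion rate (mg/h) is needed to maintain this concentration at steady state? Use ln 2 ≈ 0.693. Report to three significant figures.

53.9 mg/h

Total Vd = 8.9 × 58 = 516.2 L
CL = ln 2 · Vd / t½ = 0.693 × 516.2 / 54 = 6.625 L/h
Infusion rate = CL × Css = 6.625 × 8.13 = 53.86 mg/h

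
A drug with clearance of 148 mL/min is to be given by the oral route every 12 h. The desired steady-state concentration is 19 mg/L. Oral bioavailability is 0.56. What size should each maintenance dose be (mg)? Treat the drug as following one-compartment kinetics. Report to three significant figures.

3620 mg

Convert clearance: 148 mL/min × 60 min/h ÷ 1000 mL/L = 8.880 L/h
D = CL × Css × τ / F = 8.880 × 19 × 12 / 0.56 = 3615 mg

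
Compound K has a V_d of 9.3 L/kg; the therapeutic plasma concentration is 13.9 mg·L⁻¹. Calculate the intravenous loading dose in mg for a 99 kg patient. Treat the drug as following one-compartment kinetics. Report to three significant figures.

Vd(total) = 99 kg × 9.3 L/kg = 920.7 L
LD = Vd × C = 920.7 × 13.90 = 12800 mg

12800 mg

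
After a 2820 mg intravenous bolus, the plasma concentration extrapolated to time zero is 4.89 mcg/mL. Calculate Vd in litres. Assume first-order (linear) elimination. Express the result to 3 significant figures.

577 L

Immediately after an IV bolus, C₀ = Dose / Vd, so Vd = Dose / C₀.
Vd = 2820 / 4.89 = 576.7 L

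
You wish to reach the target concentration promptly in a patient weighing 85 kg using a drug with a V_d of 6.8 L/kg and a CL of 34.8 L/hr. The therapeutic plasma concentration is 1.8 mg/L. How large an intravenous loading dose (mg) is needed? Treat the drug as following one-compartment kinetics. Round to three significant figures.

1040 mg

Total Vd = 6.8 × 85 = 578.0 L
The loading dose fills Vd to the target concentration; clearance is irrelevant here.
LD = Vd × C = 578.0 × 1.800 = 1040 mg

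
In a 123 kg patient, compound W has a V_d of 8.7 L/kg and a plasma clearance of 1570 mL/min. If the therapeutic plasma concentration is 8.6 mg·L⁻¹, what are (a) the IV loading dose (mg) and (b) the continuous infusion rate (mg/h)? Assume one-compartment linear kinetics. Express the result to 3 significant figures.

Total Vd = 8.7 × 123 = 1070 L
Loading: fill Vd to C_target → 1070 L × 8.6 mg/L = 9202 mg
CL = 1570 mL/min × 60/1000 = 94.20 L/h
Maintenance: replace elimination → rate = CL × Css = 94.20 × 8.6 = 810.1 mg/h

(a) 9200 mg; (b) 810 mg/h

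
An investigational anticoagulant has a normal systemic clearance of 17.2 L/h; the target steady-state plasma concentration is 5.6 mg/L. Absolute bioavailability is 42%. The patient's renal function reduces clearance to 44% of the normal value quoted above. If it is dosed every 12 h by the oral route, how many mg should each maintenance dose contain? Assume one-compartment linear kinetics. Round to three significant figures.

1210 mg

Patient clearance = 0.44 × 17.20 = 7.568 L/h
At steady state, dose per interval replaces the amount cleared in that interval: F·D/τ = CL·Css.
D = CL × Css × τ / F = 7.568 × 5.6 × 12 / 0.42 = 1211 mg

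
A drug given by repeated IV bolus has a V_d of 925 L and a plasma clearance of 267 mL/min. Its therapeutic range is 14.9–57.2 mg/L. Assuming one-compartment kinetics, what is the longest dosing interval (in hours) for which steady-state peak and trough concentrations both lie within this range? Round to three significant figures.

CL = 267 mL/min × 60/1000 = 16.02 L/h
k = CL / Vd = 16.02 / 925.0 = 0.01732 h⁻¹
Between IV bolus doses, concentration decays as C = C₀·e^(−kτ), so C_peak/C_trough = e^(kτ).
τ_max = ln(C_peak/C_trough) / k = ln(57.2/14.9) / 0.01732 = 1.345 / 0.01732 = 77.66 h

77.7 h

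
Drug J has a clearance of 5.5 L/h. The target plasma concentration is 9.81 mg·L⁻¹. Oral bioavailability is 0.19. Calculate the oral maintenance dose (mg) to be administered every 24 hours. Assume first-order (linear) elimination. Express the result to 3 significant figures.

D = CL × Css × τ / F = 5.500 × 9.81 × 24 / 0.19 = 6815 mg

6820 mg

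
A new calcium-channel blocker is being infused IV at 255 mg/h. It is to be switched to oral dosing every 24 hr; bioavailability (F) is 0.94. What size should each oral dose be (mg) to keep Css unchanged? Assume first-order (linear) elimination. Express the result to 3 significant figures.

6510 mg

To maintain the same Css, the systemic dosing rate must be unchanged: F·D/τ = infusion rate.
D = rate × τ / F = 255 × 24 / 0.94 = 6511 mg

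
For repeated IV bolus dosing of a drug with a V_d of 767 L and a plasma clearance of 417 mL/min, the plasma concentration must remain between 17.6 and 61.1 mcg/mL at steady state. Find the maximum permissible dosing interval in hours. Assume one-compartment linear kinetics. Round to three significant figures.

CL = 417 mL/min × 60/1000 = 25.02 L/h
k = CL / Vd = 25.02 / 767.0 = 0.03262 h⁻¹
Between IV bolus doses, concentration decays as C = C₀·e^(−kτ), so C_peak/C_trough = e^(kτ).
τ_max = ln(C_peak/C_trough) / k = ln(61.1/17.6) / 0.03262 = 1.245 / 0.03262 = 38.17 h

38.2 h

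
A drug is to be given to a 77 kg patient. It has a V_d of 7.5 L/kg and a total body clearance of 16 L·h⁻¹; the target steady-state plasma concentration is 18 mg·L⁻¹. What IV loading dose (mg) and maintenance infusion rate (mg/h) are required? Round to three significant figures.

Vd(total) = 77 kg × 7.5 L/kg = 577.5 L
LD = Vd · C_target = 577.5 × 18 = 10400 mg
Maintenance: replace elimination → rate = CL × Css = 16.00 × 18 = 288.0 mg/h

(a) 10400 mg; (b) 288 mg/h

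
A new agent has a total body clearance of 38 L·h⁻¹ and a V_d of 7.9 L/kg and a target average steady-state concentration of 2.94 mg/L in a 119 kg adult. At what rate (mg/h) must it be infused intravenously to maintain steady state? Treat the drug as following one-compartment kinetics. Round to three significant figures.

112 mg/h

R₀ = 38.00 × 2.94 = 111.7 mg/h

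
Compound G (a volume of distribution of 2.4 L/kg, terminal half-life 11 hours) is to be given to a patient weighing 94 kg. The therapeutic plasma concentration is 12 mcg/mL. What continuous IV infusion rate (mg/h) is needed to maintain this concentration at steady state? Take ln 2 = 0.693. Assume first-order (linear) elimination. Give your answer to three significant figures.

171 mg/h

Vd(total) = 94 kg × 2.4 L/kg = 225.6 L
k = 0.693/11 = 0.06300 h⁻¹, so CL = k·Vd = 0.06300 × 225.6 = 14.21 L/h
Infusion rate = CL × Css = 14.21 × 12 = 170.5 mg/h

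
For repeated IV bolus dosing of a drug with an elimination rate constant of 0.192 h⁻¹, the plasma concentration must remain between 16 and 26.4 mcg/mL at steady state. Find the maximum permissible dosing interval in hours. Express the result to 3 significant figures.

2.61 h

Between IV bolus doses, concentration decays as C = C₀·e^(−kτ), so C_peak/C_trough = e^(kτ).
τ_max = ln(C_peak/C_trough) / k = ln(26.4/16) / 0.1920 = 0.5008 / 0.1920 = 2.608 h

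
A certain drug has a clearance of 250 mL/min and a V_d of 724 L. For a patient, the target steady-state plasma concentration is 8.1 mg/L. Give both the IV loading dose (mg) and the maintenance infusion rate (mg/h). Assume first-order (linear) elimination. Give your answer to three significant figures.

Loading dose = Vd × C = 724.0 × 8.1 = 5864 mg
CL = 250 mL/min × 60/1000 = 15.00 L/h
Maintenance: replace elimination → rate = CL × Css = 15.00 × 8.1 = 121.5 mg/h

(a) 5860 mg; (b) 122 mg/h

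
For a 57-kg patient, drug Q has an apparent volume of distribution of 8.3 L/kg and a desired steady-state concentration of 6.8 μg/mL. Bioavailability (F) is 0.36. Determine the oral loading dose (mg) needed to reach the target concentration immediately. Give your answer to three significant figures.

Total Vd = 8.3 × 57 = 473.1 L
LD = Vd × C / F = 473.1 × 6.800 / 0.36 = 8936 mg

8940 mg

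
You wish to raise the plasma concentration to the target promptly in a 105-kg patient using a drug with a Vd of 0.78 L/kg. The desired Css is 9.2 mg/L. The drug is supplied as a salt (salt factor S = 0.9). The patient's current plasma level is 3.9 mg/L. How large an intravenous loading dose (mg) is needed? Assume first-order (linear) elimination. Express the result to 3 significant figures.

482 mg

Vd = 0.78 L/kg × 105 kg = 81.90 L
Concentration deficit ΔC = 9.2 − 3.9 = 5.300 mg/L
LD = Vd × ΔC / S = 81.90 × 5.300 / 0.9 = 482.3 mg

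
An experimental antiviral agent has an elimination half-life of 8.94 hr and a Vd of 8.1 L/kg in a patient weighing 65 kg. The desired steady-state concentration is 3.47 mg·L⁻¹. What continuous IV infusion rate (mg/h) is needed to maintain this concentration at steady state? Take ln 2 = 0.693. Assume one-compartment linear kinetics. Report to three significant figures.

Total Vd = 8.1 × 65 = 526.5 L
CL = ln 2 · Vd / t½ = 0.693 × 526.5 / 8.94 = 40.81 L/h
Infusion rate = CL × Css = 40.81 × 3.47 = 141.6 mg/h

142 mg/h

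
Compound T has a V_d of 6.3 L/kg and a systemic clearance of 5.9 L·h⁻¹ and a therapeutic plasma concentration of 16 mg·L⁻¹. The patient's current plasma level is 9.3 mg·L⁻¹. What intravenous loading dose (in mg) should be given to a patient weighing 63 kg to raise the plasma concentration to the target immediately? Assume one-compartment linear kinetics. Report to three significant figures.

2660 mg

Vd = 6.3 L/kg × 63 kg = 396.9 L
The loading dose fills Vd to the target concentration; clearance is irrelevant here.
Concentration deficit ΔC = 16 − 9.3 = 6.700 mg/L
LD = Vd × ΔC = 396.9 × 6.700 = 2659 mg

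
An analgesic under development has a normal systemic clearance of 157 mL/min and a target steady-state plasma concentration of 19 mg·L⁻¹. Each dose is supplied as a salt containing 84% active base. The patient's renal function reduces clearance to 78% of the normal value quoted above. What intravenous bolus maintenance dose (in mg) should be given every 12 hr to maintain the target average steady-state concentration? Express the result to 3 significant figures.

1990 mg

CL = 157 mL/min × 60/1000 = 9.420 L/h
Patient clearance = 0.78 × 9.420 = 7.348 L/h
D = CL × Css × τ / S = 7.348 × 19 × 12 / 0.84 = 1994 mg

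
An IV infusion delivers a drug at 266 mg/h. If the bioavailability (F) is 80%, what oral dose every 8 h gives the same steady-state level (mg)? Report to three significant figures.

2660 mg

To maintain the same Css, the systemic dosing rate must be unchanged: F·D/τ = infusion rate.
D = rate × τ / F = 266 × 8 / 0.8 = 2660 mg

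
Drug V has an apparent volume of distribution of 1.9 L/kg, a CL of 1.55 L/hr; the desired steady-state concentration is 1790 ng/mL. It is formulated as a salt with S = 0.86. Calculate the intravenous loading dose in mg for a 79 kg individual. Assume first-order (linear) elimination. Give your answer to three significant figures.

312 mg

Vd(total) = 79 kg × 1.9 L/kg = 150.1 L
C = 1790 ng/mL = 1.790 mg/L
Loading dose depends on Vd (not clearance): it fills the distribution volume.
LD = Vd × C / S = 150.1 × 1.790 / 0.86 = 312.4 mg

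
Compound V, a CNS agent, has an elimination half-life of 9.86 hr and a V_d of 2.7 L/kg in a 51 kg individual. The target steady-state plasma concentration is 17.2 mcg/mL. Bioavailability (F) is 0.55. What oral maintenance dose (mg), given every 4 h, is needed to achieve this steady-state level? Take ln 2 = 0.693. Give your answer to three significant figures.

Total Vd = 2.7 × 51 = 137.7 L
CL = ln 2 · Vd / t½ = 0.693 × 137.7 / 9.86 = 9.678 L/h
D = CL × Css × τ / F = 9.678 × 17.2 × 4 / 0.55 = 1211 mg

1210 mg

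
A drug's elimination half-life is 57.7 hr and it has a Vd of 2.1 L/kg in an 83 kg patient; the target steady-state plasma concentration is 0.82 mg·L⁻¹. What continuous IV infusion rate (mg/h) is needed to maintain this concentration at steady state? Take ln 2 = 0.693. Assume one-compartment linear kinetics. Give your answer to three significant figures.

1.72 mg/h

Vd = 2.1 L/kg × 83 kg = 174.3 L
CL = 0.693 × Vd / t½ = 0.693 × 174.3 / 57.7 = 2.093 L/h
Infusion rate = CL × Css = 2.093 × 0.82 = 1.716 mg/h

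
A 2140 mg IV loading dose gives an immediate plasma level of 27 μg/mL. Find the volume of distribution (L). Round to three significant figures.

79.3 L

Immediately after an IV bolus, C₀ = Dose / Vd, so Vd = Dose / C₀.
Vd = 2140 / 27 = 79.26 L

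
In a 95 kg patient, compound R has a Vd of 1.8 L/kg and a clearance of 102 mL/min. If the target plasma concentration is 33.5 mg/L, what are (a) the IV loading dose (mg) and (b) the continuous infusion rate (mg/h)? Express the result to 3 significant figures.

(a) 5730 mg; (b) 205 mg/h

Vd(total) = 95 kg × 1.8 L/kg = 171.0 L
LD = Vd · C_target = 171.0 × 33.5 = 5729 mg
CL = 102 mL/min × 60/1000 = 6.120 L/h
Infusion rate = 6.120 L/h × 33.5 mg/L = 205.0 mg/h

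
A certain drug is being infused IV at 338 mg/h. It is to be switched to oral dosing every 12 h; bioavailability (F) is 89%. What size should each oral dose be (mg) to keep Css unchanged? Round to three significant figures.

4560 mg

To maintain the same Css, the systemic dosing rate must be unchanged: F·D/τ = infusion rate.
D = rate × τ / F = 338 × 12 / 0.89 = 4557 mg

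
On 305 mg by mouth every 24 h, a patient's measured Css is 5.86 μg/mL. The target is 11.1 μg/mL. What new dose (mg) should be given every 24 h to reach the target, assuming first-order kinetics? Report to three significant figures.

578 mg

With linear kinetics, Css is proportional to dose rate (D/τ) at fixed clearance.
D₂ = D₁ × (Css,target / Css,current) = 305 × 11.1/5.86 = 577.7 mg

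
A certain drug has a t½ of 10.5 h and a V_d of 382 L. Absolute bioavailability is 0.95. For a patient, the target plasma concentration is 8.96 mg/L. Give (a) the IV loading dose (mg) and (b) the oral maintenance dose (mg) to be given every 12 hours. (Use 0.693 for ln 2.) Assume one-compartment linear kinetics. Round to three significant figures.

LD = Vd × C = 382.0 × 8.96 = 3423 mg
CL = 0.693 × Vd / t½ = 0.693 × 382.0 / 10.5 = 25.21 L/h
D = CL × Css × τ / F = 25.21 × 8.96 × 12 / 0.95 = 2853 mg

(a) 3420 mg; (b) 2850 mg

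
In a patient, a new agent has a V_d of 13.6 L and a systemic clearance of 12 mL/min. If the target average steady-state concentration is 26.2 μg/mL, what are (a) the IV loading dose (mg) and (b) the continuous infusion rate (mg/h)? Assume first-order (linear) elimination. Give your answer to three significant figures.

(a) 356 mg; (b) 18.9 mg/h

Loading: fill Vd to C_target → 13.60 L × 26.2 mg/L = 356.3 mg
CL = 12 mL/min × 60/1000 = 0.7200 L/h
Maintenance: replace elimination → rate = CL × Css = 0.7200 × 26.2 = 18.86 mg/h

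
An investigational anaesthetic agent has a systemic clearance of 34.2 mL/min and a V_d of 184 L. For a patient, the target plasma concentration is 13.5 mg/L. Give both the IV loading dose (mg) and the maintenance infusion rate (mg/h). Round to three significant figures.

(a) 2480 mg; (b) 27.7 mg/h

LD = Vd · C_target = 184.0 × 13.5 = 2484 mg
Convert clearance: 34.2 mL/min × 60 min/h ÷ 1000 mL/L = 2.052 L/h
Maintenance infusion rate = CL × Css = 2.052 × 13.5 = 27.70 mg/h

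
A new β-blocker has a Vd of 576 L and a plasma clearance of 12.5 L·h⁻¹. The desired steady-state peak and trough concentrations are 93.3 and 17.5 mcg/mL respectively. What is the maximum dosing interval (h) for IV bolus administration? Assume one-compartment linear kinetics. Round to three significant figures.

k = CL / Vd = 12.50 / 576.0 = 0.02170 h⁻¹
Between IV bolus doses, concentration decays as C = C₀·e^(−kτ), so C_peak/C_trough = e^(kτ).
τ_max = ln(C_peak/C_trough) / k = ln(93.3/17.5) / 0.02170 = 1.674 / 0.02170 = 77.14 h

77.1 h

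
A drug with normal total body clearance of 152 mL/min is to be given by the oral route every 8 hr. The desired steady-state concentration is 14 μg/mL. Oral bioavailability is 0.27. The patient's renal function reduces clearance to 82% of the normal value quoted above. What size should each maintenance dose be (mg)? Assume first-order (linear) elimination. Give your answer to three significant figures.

CL = 152 mL/min × 60/1000 = 9.120 L/h
Patient clearance = 0.82 × 9.120 = 7.478 L/h
D = CL × Css × τ / F = 7.478 × 14 × 8 / 0.27 = 3102 mg

3100 mg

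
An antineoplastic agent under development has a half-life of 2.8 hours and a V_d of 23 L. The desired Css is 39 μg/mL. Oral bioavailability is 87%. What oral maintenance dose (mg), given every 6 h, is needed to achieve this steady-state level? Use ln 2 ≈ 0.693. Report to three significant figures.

k = 0.693/2.8 = 0.2475 h⁻¹, so CL = k·Vd = 0.2475 × 23.00 = 5.693 L/h
D = CL × Css × τ / F = 5.693 × 39 × 6 / 0.87 = 1531 mg

1530 mg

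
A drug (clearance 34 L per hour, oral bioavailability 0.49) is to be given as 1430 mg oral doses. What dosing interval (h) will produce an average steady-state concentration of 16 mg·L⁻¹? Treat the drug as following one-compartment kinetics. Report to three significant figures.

1.29 h

F·D/τ = CL·Css → τ = F·D / (CL·Css).
τ = 0.49 × 1430 / (34 × 16) = 1.288 h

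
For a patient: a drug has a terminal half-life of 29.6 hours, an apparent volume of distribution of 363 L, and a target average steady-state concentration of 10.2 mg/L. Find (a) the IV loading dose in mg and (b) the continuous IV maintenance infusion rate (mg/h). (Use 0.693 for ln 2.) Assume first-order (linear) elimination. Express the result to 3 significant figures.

LD = Vd × C = 363.0 × 10.2 = 3703 mg
CL = 0.693 × Vd / t½ = 0.693 × 363.0 / 29.6 = 8.499 L/h
Infusion rate = CL × Css = 8.499 × 10.2 = 86.69 mg/h

(a) 3700 mg; (b) 86.7 mg/h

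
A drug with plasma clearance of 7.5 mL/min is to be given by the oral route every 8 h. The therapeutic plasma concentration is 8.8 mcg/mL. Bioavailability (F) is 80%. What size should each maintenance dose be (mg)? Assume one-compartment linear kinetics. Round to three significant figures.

CL = 7.5 mL/min = 7.5 × 0.06 = 0.4500 L/h
D = CL × Css × τ / F = 0.4500 × 8.8 × 8 / 0.8 = 39.60 mg

39.6 mg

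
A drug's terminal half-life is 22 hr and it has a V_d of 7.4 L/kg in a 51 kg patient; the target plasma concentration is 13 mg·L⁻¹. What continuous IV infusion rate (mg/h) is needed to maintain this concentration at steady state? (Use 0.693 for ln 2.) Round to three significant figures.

Vd(total) = 51 kg × 7.4 L/kg = 377.4 L
k = 0.693/22 = 0.03150 h⁻¹, so CL = k·Vd = 0.03150 × 377.4 = 11.89 L/h
Infusion rate = CL × Css = 11.89 × 13 = 154.6 mg/h

155 mg/h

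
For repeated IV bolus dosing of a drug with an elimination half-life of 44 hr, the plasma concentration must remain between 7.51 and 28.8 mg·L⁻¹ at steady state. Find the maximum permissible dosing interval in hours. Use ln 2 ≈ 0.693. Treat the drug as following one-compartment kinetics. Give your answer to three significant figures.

85.3 h

k = 0.693 / t½ = 0.693 / 44 = 0.01575 h⁻¹
Between IV bolus doses, concentration decays as C = C₀·e^(−kτ), so C_peak/C_trough = e^(kτ).
τ_max = ln(C_peak/C_trough) / k = ln(28.8/7.51) / 0.01575 = 1.344 / 0.01575 = 85.33 h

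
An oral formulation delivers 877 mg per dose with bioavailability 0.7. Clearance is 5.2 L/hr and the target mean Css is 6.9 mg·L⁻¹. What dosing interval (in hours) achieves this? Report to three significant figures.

17.1 h

F·D/τ = CL·Css → τ = F·D / (CL·Css).
τ = 0.7 × 877 / (5.2 × 6.9) = 17.11 h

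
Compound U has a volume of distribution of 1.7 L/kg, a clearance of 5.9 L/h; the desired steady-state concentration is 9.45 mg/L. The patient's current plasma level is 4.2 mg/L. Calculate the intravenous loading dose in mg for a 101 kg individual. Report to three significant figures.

901 mg

Vd(total) = 101 kg × 1.7 L/kg = 171.7 L
Concentration deficit ΔC = 9.45 − 4.2 = 5.250 mg/L
LD = Vd × ΔC = 171.7 × 5.250 = 901.4 mg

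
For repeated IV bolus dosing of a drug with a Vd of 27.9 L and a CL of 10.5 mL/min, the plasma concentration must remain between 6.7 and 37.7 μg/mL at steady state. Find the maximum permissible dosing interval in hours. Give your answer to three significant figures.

CL = 10.5 mL/min × 60/1000 = 0.6300 L/h
k = CL / Vd = 0.6300 / 27.90 = 0.02258 h⁻¹
Between IV bolus doses, concentration decays as C = C₀·e^(−kτ), so C_peak/C_trough = e^(kτ).
τ_max = ln(C_peak/C_trough) / k = ln(37.7/6.7) / 0.02258 = 1.728 / 0.02258 = 76.53 h

76.5 h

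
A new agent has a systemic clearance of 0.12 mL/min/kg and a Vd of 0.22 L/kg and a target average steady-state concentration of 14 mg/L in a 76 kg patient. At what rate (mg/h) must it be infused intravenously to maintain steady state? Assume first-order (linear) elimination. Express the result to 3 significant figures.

7.66 mg/h

CL = 0.12 mL/min/kg × 76 kg = 9.120 mL/min = 9.120 × 60/1000 = 0.5472 L/h
Maintenance depends on clearance, not Vd — rate in must match rate out.
Rate = CL × Css = 0.5472 × 14 = 7.661 mg/h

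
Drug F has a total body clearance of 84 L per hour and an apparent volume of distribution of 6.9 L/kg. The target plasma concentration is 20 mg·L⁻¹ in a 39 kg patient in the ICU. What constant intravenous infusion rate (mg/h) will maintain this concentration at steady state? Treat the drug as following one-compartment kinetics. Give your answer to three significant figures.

Rate = CL × Css = 84.00 × 20 = 1680 mg/h

1680 mg/h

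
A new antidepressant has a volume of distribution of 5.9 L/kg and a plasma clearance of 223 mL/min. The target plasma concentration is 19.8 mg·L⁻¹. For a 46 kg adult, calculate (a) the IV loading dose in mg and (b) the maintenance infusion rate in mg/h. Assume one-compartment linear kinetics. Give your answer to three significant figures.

Vd = 5.9 L/kg × 46 kg = 271.4 L
Loading dose = Vd × C = 271.4 × 19.8 = 5374 mg
CL = 223 mL/min × 60/1000 = 13.38 L/h
Maintenance infusion rate = CL × Css = 13.38 × 19.8 = 264.9 mg/h

(a) 5370 mg; (b) 265 mg/h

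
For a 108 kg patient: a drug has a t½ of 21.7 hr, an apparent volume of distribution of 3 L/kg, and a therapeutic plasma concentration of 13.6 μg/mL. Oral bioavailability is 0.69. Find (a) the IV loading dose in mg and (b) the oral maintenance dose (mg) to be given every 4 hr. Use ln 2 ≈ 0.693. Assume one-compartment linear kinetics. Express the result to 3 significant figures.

Vd(total) = 108 kg × 3 L/kg = 324.0 L
LD = Vd × C = 324.0 × 13.6 = 4406 mg
CL = 0.693 × Vd / t½ = 0.693 × 324.0 / 21.7 = 10.35 L/h
D = CL × Css × τ / F = 10.35 × 13.6 × 4 / 0.69 = 816.0 mg

(a) 4410 mg; (b) 816 mg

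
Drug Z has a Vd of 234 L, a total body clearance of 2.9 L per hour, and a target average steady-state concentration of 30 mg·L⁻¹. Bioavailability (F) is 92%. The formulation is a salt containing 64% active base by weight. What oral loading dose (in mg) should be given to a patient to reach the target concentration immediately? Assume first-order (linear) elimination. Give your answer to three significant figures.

LD = Vd × C / F / S = 234.0 × 30.00 / 0.92 / 0.64 = 11920 mg

11900 mg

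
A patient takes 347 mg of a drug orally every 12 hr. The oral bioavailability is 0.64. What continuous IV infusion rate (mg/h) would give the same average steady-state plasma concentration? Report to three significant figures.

Equivalent systemic input: infusion rate = F·D/τ.
Rate = 0.64 × 347 / 12 = 18.51 mg/h

18.5 mg/h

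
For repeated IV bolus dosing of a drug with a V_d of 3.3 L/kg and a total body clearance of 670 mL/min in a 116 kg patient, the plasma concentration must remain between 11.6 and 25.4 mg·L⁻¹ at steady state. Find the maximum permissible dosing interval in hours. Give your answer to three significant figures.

7.46 h

Vd(total) = 116 kg × 3.3 L/kg = 382.8 L
CL = 670 mL/min × 60/1000 = 40.20 L/h
k = CL / Vd = 40.20 / 382.8 = 0.1050 h⁻¹
Between IV bolus doses, concentration decays as C = C₀·e^(−kτ), so C_peak/C_trough = e^(kτ).
τ_max = ln(C_peak/C_trough) / k = ln(25.4/11.6) / 0.1050 = 0.7837 / 0.1050 = 7.464 h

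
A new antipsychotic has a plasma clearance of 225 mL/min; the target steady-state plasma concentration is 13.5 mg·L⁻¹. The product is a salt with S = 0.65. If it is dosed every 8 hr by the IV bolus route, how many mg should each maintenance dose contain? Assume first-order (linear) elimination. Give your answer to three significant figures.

CL = 225 mL/min × 60/1000 = 13.50 L/h
D = CL × Css × τ / S = 13.50 × 13.5 × 8 / 0.65 = 2243 mg

2240 mg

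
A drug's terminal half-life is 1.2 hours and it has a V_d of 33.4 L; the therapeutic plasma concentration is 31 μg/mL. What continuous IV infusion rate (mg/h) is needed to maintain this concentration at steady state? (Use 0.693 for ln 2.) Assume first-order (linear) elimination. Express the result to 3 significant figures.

CL = 0.693 × Vd / t½ = 0.693 × 33.40 / 1.2 = 19.29 L/h
Infusion rate = CL × Css = 19.29 × 31 = 598.0 mg/h

598 mg/h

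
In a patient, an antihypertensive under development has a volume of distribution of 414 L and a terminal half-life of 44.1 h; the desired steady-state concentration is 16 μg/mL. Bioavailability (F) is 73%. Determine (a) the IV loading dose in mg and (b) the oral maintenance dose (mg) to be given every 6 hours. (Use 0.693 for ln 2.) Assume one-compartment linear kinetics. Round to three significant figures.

(a) 6620 mg; (b) 856 mg

LD = Vd × C = 414.0 × 16 = 6624 mg
CL = 0.693 × Vd / t½ = 0.693 × 414.0 / 44.1 = 6.506 L/h
D = CL × Css × τ / F = 6.506 × 16 × 6 / 0.73 = 855.6 mg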